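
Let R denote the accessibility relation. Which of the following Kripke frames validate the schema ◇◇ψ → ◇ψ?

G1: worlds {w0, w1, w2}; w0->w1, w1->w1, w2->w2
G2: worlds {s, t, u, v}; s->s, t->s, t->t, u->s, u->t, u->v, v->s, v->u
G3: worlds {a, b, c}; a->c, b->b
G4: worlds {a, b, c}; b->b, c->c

Frame correspondent (Sahlqvist): ∀x ∀y ∀z (Rxy ∧ Ryz → Rxz) — i.e. transitivity.
G1: holds.
G2: fails — Ruv and Rvu but not Ruu.
G3: holds.
G4: holds.
Valid on: G1, G3, G4.

G1, G3, G4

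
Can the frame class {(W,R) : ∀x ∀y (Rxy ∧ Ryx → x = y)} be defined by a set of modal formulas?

Not modally definable

If a class were modally definable it would be closed under surjective bounded morphisms (Goldblatt–Thomason).
The 6-cycle (worlds s,t,u,v,w,x with s→t→u→v→w→x→s) is antisymmetric. Sending even-indexed worlds to • and odd-indexed worlds to ∘ is a surjective bounded morphism onto the two-world frame with •↔∘, which is not antisymmetric.
So the class is not modally definable.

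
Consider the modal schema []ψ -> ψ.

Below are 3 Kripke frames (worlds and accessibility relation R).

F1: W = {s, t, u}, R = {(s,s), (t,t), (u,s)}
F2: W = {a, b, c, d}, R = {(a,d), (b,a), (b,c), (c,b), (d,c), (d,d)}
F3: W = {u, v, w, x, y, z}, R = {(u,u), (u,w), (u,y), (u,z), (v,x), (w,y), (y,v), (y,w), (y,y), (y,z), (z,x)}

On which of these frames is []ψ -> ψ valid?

none

Frame correspondent (Sahlqvist): forall x Rxx — i.e. reflexivity.
F1: fails — world u does not see itself.
F2: fails — world a does not see itself.
F3: fails — world v does not see itself.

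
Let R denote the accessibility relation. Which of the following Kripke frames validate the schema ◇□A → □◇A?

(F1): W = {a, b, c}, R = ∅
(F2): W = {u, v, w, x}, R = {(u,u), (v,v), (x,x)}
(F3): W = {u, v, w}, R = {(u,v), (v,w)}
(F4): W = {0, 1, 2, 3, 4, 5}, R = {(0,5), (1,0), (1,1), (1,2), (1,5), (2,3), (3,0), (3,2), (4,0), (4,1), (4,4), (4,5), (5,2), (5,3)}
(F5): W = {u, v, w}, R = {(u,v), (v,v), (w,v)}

The schema corresponds to convergence: ∀x ∀y ∀z (Rxy ∧ Rxz → ∃w (Ryw ∧ Rzw)).
(F1): holds.
(F2): holds.
(F3): fails — Rvw and Rvw but w and w have no common successor.
(F4): fails — R10 and R12 but 0 and 2 have no common successor.
(F5): holds.
Valid on: (F1), (F2), (F5).

(F1), (F2), (F5)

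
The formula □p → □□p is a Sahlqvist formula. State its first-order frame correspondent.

Suppose □p→□□p is valid. Take Rxy, Ryz and set V(p)={w : Rxw}. Then □p at x, so □□p at x, so □p at y, so p at z, i.e. Rxz.

transitivity: ∀x ∀y ∀z (Rxy ∧ Ryz → Rxz)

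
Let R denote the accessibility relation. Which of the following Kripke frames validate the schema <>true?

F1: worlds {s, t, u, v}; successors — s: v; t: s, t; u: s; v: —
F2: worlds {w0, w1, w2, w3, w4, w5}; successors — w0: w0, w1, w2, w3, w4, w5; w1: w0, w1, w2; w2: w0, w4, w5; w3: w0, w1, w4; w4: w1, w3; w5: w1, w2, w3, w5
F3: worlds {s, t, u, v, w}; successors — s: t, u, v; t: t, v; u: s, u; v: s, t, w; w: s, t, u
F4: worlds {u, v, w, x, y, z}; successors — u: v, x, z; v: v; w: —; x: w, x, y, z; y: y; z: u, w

This is the axiom for seriality; its first-order frame correspondent is forall x exists y Rxy.
F1: fails — world v has no successor.
F2: holds.
F3: holds.
F4: fails — world w has no successor.

F2, F3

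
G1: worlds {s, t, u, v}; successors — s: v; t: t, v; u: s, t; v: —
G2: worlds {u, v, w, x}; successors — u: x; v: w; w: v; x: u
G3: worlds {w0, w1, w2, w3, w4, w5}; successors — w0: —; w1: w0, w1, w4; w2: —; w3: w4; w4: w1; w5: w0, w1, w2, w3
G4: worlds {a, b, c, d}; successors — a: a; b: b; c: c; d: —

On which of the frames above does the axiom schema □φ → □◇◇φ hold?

G2, G4

Frame correspondent (Sahlqvist): ∀x ∀z (xRz → ∃w (xRw ∧ zR²w)) — i.e. a generalized confluence (Geach) condition.
G1: fails — sRv but no w with sRw and vR²w.
G2: condition met.
G3: fails — w1Rw0 but no w with w1Rw and w0R²w.
G4: condition met.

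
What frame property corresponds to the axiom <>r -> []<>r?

Suppose ◇r→□◇r is valid. Take Rxy, Rxz and set V(r)={y}. Then ◇r at x, so □◇r at x, so ◇r at z, so some w with Rzw has r; w=y, i.e. Rzy. By symmetry of the argument, Ryz.

the Euclidean property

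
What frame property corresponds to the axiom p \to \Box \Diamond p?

Symmetry

This schema is the B axiom.
Its frame correspondent is symmetry — \forall x \forall y (Rxy \to Ryx).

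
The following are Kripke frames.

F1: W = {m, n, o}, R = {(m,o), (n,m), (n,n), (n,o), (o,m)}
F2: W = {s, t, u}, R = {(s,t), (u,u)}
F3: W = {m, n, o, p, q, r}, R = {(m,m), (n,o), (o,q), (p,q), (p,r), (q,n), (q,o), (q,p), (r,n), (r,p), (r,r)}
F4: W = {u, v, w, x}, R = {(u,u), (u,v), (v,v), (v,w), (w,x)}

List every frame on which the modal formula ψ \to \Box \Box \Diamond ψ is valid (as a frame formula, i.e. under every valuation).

This is the axiom for a generalized confluence (Geach) condition; its first-order frame correspondent is \forall x \forall z (x R^2 z \to \exists w (x = w \wedge zRw)).
F1: fails — mR²m but no w with m=w and mRw.
F2: holds.
F3: fails — oR²o but no w with o=w and oRw.
F4: fails — uR²v but no t with u=t and vRt.
Valid on: F2.

F2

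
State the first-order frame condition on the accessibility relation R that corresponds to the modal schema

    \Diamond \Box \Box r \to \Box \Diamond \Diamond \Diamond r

\forall x \forall y \forall z ((xRy \wedge xRz) \to \exists w (y R^2 w \wedge z R^3 w))

This is a Sahlqvist (Geach-type) schema ◇^1□^2r → □^1◇^3r.
First-order correspondent: \forall x \forall y \forall z ((xRy \wedge xRz) \to \exists w (y R^2 w \wedge z R^3 w)).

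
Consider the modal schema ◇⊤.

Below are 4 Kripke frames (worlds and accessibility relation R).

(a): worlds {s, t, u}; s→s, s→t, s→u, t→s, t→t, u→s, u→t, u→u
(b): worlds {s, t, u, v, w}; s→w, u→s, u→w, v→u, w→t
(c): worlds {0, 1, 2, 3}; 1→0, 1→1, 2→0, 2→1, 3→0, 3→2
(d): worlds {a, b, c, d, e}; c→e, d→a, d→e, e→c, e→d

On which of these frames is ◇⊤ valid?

Frame correspondent (Sahlqvist): ∀x ∃y Rxy — i.e. seriality.
(a): condition met.
(b): fails — world t has no successor.
(c): fails — world 0 has no successor.
(d): fails — world a has no successor.

(a)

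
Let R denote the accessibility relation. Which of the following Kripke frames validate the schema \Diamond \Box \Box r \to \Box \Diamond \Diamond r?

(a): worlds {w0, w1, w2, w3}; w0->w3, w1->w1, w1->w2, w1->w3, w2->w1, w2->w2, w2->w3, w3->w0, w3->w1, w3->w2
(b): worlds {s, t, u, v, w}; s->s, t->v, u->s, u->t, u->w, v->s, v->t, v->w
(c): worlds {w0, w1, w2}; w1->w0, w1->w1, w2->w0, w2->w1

Frame correspondent (Sahlqvist): \forall x \forall y \forall z ((xRy \wedge xRz) \to \exists w (y R^2 w \wedge z R^2 w)) — i.e. a generalized confluence (Geach) condition.
(a): holds.
(b): fails — uRs, uRw but no w* with sR²w* and wR²w*.
(c): fails — w1Rw0, w1Rw0 but no w with w0R²w and w0R²w.

(a)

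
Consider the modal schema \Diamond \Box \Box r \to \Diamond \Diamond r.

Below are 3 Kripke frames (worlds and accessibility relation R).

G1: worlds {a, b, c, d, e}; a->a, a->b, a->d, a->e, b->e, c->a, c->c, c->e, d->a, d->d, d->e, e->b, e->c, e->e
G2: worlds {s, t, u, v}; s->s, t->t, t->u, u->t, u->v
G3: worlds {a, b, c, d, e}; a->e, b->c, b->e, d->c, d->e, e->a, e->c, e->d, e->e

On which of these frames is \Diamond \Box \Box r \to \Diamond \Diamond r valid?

G1

The schema corresponds to a generalized confluence (Geach) condition: \forall x \forall y (xRy \to \exists w (y R^2 w \wedge x R^2 w)).
G1: condition met.
G2: fails — uRv but no w with vR²w and uR²w.
G3: fails — bRc but no w with cR²w and bR²w.
Valid on: G1.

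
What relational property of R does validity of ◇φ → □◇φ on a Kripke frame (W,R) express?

the Euclidean property

Suppose ◇φ→□◇φ is valid. Take Rxy, Rxz and set V(φ)={y}. Then ◇φ at x, so □◇φ at x, so ◇φ at z, so some w with Rzw has φ; w=y, i.e. Rzy. By symmetry of the argument, Ryz.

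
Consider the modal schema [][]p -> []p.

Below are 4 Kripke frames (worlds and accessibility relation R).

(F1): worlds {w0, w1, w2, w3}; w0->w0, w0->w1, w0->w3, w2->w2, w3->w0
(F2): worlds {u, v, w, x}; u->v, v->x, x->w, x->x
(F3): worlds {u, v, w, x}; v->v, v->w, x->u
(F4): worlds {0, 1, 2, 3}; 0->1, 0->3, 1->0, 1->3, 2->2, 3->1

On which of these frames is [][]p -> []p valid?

(F1)

The schema corresponds to density: forall x forall y (Rxy -> exists z (Rxz & Rzy)).
(F1): condition met.
(F2): fails — Ruv but no z with Ruz and Rzv.
(F3): fails — Rxu but no z with Rxz and Rzu.
(F4): fails — R10 but no z with R1z and Rz0.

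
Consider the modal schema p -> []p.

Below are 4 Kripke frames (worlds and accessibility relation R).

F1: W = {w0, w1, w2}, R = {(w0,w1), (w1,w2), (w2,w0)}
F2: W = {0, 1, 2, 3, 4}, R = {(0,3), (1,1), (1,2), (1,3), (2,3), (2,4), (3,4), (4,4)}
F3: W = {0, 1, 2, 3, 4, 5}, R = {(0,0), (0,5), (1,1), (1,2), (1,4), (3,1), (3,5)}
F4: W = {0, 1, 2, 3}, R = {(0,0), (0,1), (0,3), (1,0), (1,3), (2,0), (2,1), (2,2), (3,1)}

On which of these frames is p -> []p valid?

none

The schema corresponds to a generalized confluence (Geach) condition: forall x forall z (xRz -> exists w (x = w & z = w)).
F1: fails — w0Rw1 but w0 ≠ w1.
F2: fails — 0R3 but 0 ≠ 3.
F3: fails — 0R5 but 0 ≠ 5.
F4: fails — 0R1 but 0 ≠ 1.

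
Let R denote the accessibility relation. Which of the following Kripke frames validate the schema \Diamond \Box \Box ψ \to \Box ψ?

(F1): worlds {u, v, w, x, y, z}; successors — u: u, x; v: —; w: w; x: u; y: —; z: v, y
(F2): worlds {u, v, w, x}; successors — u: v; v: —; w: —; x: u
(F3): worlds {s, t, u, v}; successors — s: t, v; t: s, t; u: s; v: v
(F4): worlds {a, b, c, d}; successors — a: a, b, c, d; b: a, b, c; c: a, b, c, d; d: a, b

(F4)

This is the axiom for a generalized confluence (Geach) condition; its first-order frame correspondent is \forall x \forall y \forall z ((xRy \wedge xRz) \to \exists w (y R^2 w \wedge z = w)).
(F1): fails — zRv, zRv but no t with vR²t and v=t.
(F2): fails — uRv, uRv but no t with vR²t and v=t.
(F3): fails — sRv, sRt but no w with vR²w and t=w.
(F4): ✓.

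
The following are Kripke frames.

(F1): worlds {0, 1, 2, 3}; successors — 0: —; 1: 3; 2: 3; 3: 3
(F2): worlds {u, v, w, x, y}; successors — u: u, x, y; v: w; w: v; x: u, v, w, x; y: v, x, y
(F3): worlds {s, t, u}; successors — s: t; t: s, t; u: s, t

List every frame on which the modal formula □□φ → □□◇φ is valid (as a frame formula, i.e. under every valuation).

(F1), (F3)

This is the axiom for a generalized confluence (Geach) condition; its first-order frame correspondent is ∀x ∀z (xR²z → ∃w (xR²w ∧ zRw)).
(F1): holds.
(F2): fails — vR²v but no t with vR²t and vRt.
(F3): holds.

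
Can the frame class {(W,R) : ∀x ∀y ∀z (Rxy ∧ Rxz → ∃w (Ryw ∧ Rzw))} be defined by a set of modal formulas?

Yes, by ◇□p → □◇p

This is a Sahlqvist condition; the .2 axiom ◇□p → □◇p defines it.
Suppose ◇□p→□◇p is valid. Take Rxy, Rxz and set V(p)={w : Ryw}. Then □p at y so ◇□p at x, so □◇p at x, so ◇p at z, giving w with Rzw and Ryw.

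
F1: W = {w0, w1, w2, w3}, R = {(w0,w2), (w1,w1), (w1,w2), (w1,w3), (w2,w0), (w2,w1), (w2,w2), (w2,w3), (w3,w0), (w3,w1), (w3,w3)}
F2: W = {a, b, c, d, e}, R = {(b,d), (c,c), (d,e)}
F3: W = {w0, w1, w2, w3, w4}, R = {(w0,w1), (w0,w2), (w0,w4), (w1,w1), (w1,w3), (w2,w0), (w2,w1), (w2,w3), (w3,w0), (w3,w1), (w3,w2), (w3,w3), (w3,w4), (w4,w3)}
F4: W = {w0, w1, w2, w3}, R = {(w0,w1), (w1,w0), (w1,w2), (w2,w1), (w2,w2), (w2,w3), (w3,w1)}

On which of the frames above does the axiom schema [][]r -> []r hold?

F1

The schema corresponds to density: forall x forall y (Rxy -> exists z (Rxz & Rzy)).
F1: condition met.
F2: fails — Rde but no z with Rdz and Rze.
F3: fails — Rw0w4 but no z with Rw0z and Rzw4.
F4: fails — Rw1w0 but no z with Rw1z and Rzw0.
Valid on: F1.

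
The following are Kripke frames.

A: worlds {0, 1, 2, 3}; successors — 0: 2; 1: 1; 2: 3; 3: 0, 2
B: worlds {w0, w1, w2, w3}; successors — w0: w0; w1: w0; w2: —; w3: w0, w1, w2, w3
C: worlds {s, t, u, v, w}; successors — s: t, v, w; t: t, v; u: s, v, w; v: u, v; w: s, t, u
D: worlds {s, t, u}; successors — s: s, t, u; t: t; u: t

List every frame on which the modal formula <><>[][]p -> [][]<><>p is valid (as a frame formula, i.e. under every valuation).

C, D

This is the axiom for a generalized confluence (Geach) condition; its first-order frame correspondent is forall x forall y forall z ((x R^2 y & x R^2 z) -> exists w (y R^2 w & z R^2 w)).
A: fails — 2R²0, 2R²2 but no w with 0R²w and 2R²w.
B: fails — w3R²w0, w3R²w2 but no w with w0R²w and w2R²w.
C: holds.
D: holds.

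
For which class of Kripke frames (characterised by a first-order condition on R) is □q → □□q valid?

This is the 4 axiom.
It corresponds to transitivity: ∀x ∀y ∀z (Rxy ∧ Ryz → Rxz).

transitivity: ∀x ∀y ∀z (Rxy ∧ Ryz → Rxz)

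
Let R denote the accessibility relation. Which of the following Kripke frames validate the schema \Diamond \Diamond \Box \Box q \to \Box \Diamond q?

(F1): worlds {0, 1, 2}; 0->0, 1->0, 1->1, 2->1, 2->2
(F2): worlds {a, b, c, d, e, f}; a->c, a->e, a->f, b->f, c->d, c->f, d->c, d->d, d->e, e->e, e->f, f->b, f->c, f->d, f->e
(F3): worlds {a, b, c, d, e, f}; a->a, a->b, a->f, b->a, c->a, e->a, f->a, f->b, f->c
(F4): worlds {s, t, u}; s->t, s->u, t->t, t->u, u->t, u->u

This is the axiom for a generalized confluence (Geach) condition; its first-order frame correspondent is \forall x \forall y \forall z ((x R^2 y \wedge xRz) \to \exists w (y R^2 w \wedge zRw)).
(F1): fails — 2R²0, 2R2 but no w with 0R²w and 2Rw.
(F2): fails — fR²c, fRb but no w with cR²w and bRw.
(F3): holds.
(F4): holds.

(F3), (F4)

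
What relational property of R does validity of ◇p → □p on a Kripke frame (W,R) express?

Suppose ◇p→□p is valid. Take Rxy, Rxz and set V(p)={y}. Then ◇p at x, so □p at x, so p at z, i.e. z=y.

partial functionality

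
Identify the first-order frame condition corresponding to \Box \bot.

□⊥ is valid iff no world has any successor (otherwise □⊥ fails at any world with one).
Conversely, on a frame with emptiness of R the schema holds at every world under every valuation.
So the correspondent is emptiness of R.

emptiness of R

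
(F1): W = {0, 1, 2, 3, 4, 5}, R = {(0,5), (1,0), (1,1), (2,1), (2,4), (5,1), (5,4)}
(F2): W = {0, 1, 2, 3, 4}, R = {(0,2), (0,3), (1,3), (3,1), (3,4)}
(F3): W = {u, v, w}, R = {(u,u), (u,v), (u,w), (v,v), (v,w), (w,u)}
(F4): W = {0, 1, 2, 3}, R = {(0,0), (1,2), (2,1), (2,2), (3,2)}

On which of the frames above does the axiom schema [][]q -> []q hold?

Frame correspondent (Sahlqvist): forall x forall y (Rxy -> exists z (Rxz & Rzy)) — i.e. density.
(F1): fails — R54 but no z with R5z and Rz4.
(F2): fails — R34 but no z with R3z and Rz4.
(F3): condition met.
(F4): condition met.
Valid on: (F3), (F4).

(F3), (F4)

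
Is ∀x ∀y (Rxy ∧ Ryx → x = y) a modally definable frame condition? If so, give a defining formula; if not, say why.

Not definable by any modal formula

Any modally definable frame class is closed under surjective bounded morphisms.
The 6-cycle (worlds s,t,u,v,w,x with s→t→u→v→w→x→s) is antisymmetric. Sending even-indexed worlds to s and odd-indexed worlds to t is a surjective bounded morphism onto the two-world frame with s↔t, which is not antisymmetric.
Hence antisymmetry is not modally definable.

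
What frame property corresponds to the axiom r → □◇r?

Suppose r→□◇r is valid. Take Rxy and set V(r)={x}. Then r at x, so □◇r at x, so ◇r at y, so some z with Ryz has r; z=x, i.e. Ryx.
Conversely, on a frame with symmetry the schema holds at every world under every valuation.
Frame condition: ∀x ∀y (Rxy → Ryx).

symmetry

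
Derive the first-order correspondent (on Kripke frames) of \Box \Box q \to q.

This is a Sahlqvist (Geach-type) schema ◇^0□^2q → □^0◇^0q.
Minimal-valuation argument: fix x; take any y with xR^0y and any z with xR^0z. Set V(q) to the set of worlds R-reachable from y in exactly 2 steps. Then □^2q holds at y, so the antecedent holds at x; validity forces ◇^0q at z, giving a w with zR^0w and yR^2w.
First-order correspondent: \forall x \exists w (x R^2 w \wedge x = w).

\forall x \exists w (x R^2 w \wedge x = w)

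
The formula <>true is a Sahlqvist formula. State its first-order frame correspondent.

seriality: forall x exists y Rxy

◇⊤ holds at w iff w has a successor, so frame-validity of ◇⊤ is exactly seriality. Equivalently via □ψ → ◇ψ:
Suppose □ψ→◇ψ is valid. At any x set V(ψ)=W. Then □ψ at x, so ◇ψ at x, so x has a successor.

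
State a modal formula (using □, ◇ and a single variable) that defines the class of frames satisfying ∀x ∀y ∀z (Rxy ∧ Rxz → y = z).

A defining formula is ◇s → □s (the CD axiom).

◇s → □s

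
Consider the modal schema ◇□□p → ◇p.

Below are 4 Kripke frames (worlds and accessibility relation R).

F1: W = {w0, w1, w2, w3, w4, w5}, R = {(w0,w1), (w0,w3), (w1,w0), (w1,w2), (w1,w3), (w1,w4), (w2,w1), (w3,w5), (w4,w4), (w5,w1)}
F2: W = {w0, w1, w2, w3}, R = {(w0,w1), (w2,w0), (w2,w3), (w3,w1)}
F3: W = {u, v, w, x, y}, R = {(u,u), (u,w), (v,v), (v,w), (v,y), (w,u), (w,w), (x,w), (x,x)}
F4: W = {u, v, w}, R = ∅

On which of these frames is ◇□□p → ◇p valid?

This is the axiom for a generalized confluence (Geach) condition; its first-order frame correspondent is ∀x ∀y (xRy → ∃w (yR²w ∧ xRw)).
F1: fails — w1Rw3 but no w with w3R²w and w1Rw.
F2: fails — w0Rw1 but no w with w1R²w and w0Rw.
F3: fails — vRy but no t with yR²t and vRt.
F4: satisfies the condition.
Valid on: F4.

F4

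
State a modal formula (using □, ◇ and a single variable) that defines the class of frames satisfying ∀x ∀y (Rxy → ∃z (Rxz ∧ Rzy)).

□□r → □r

The condition is density. The C4 schema □□r → □r defines it.
Suppose □□r→□r is valid. Take Rxy and set V(r)={w : xR²w}. Then □□r at x, so □r at x, so r at y, i.e. ∃z(Rxz∧Rzy).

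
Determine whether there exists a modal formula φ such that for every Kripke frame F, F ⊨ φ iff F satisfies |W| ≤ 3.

Any modally definable frame class is closed under disjoint unions.
Any modal formula valid on each of 4 disjoint one-world frames is valid on their disjoint union (validity is preserved under disjoint unions). Each one-world frame has |W|=1≤3, but the union has |W|=4.
So the class is not modally definable.

Not definable by any modal formula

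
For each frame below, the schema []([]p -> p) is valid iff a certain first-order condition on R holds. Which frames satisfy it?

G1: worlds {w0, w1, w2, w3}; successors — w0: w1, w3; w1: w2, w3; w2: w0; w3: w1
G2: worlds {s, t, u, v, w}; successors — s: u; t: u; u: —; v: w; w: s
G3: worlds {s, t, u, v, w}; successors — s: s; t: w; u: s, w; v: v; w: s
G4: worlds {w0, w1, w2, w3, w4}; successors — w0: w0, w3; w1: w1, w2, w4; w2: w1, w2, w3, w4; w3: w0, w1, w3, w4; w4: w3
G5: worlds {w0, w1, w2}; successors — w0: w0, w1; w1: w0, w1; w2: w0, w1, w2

This is the axiom for shift-reflexivity; its first-order frame correspondent is forall x forall y (Rxy -> Ryy).
G1: fails — Rw1w2 but not Rw2w2.
G2: fails — Rsu but not Ruu.
G3: fails — Ruw but not Rww.
G4: fails — Rw2w4 but not Rw4w4.
G5: condition met.

G5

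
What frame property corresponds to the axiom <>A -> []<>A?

Suppose ◇A→□◇A is valid. Take Rxy, Rxz and set V(A)={y}. Then ◇A at x, so □◇A at x, so ◇A at z, so some w with Rzw has A; w=y, i.e. Rzy. By symmetry of the argument, Ryz.
Conversely, on a frame with the Euclidean property the schema holds at every world under every valuation.
Frame condition: forall x forall y forall z (Rxy & Rxz -> Ryz).

the Euclidean property: forall x forall y forall z (Rxy & Rxz -> Ryz)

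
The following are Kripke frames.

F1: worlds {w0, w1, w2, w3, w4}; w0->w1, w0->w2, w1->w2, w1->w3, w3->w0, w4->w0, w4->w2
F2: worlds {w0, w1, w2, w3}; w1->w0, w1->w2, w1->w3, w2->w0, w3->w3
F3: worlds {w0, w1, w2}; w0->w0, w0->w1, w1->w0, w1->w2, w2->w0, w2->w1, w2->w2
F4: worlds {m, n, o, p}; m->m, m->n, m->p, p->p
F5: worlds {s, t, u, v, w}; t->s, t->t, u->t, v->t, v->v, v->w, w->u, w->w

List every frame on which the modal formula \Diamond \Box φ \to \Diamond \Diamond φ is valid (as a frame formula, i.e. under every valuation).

F3

The schema corresponds to a generalized confluence (Geach) condition: \forall x \forall y (xRy \to \exists w (yRw \wedge x R^2 w)).
F1: fails — w0Rw2 but no w with w2Rw and w0R²w.
F2: fails — w1Rw0 but no w with w0Rw and w1R²w.
F3: ✓.
F4: fails — mRn but no w with nRw and mR²w.
F5: fails — tRs but no w* with sRw* and tR²w*.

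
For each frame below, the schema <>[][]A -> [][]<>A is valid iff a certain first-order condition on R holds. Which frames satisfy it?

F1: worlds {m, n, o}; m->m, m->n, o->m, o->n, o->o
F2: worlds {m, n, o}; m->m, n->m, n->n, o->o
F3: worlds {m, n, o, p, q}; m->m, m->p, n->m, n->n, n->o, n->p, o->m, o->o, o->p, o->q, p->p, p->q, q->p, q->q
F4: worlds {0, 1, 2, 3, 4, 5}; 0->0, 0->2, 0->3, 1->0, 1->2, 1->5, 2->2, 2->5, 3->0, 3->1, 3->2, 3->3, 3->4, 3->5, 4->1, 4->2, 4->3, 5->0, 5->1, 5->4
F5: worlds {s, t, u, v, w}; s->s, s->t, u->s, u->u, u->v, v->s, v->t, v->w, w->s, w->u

This is the axiom for a generalized confluence (Geach) condition; its first-order frame correspondent is forall x forall y forall z ((xRy & x R^2 z) -> exists w (y R^2 w & zRw)).
F1: fails — mRm, mR²n but no w with mR²w and nRw.
F2: condition met.
F3: condition met.
F4: condition met.
F5: fails — sRs, sR²t but no w* with sR²w* and tRw*.

F2, F3, F4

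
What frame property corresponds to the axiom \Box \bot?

□⊥ is valid iff no world has any successor (otherwise □⊥ fails at any world with one).

emptiness of R: \forall x \forall y \neg Rxy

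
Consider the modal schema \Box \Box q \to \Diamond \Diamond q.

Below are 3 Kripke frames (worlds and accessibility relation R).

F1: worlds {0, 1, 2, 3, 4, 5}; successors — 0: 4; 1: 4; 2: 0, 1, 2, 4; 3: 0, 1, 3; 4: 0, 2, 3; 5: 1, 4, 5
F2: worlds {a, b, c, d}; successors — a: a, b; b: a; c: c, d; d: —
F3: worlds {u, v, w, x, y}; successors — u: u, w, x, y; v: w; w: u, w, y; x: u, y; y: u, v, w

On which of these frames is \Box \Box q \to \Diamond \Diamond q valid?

F1, F3

The schema corresponds to a generalized confluence (Geach) condition: \forall x \exists w (x R^2 w \wedge x R^2 w).
F1: satisfies the condition.
F2: fails — at d but no w with dR²w and dR²w.
F3: satisfies the condition.
Valid on: F1, F3.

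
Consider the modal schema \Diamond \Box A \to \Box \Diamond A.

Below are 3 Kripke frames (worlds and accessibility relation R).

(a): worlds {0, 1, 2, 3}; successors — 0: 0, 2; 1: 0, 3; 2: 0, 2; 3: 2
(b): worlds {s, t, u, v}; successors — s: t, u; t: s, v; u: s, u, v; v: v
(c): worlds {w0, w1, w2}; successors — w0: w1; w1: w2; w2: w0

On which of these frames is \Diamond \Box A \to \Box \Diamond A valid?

The schema corresponds to convergence: \forall x \forall y \forall z (Rxy \wedge Rxz \to \exists w (Ryw \wedge Rzw)).
(a): condition met.
(b): fails — Rtv and Rts but v and s have no common successor.
(c): condition met.
Valid on: (a), (c).

(a), (c)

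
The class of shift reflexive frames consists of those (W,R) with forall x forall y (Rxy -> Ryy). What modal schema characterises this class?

The condition is shift-reflexivity. The T□ schema □(□ψ → ψ) defines it.

□(□ψ → ψ)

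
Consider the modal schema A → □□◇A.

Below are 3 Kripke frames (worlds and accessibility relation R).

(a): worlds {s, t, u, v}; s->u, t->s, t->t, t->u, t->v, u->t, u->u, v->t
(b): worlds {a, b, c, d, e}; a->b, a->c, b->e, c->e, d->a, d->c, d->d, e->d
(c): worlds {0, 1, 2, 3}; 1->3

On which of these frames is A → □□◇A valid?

(c)

This is the axiom for a generalized confluence (Geach) condition; its first-order frame correspondent is ∀x ∀z (xR²z → ∃w (x = w ∧ zRw)).
(a): fails — sR²u but no w with s=w and uRw.
(b): fails — aR²e but no w with a=w and eRw.
(c): ✓.
Valid on: (c).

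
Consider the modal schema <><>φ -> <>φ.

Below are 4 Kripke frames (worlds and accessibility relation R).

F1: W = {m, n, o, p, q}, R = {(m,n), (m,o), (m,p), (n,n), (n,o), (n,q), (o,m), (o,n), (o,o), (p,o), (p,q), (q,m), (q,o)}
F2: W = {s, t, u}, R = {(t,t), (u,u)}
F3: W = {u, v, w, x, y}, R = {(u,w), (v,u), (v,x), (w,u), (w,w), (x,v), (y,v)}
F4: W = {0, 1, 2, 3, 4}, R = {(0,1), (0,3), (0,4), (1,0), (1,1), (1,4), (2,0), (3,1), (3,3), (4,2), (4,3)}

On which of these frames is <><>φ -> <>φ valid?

F2

This is the axiom for transitivity; its first-order frame correspondent is forall x forall y forall z (Rxy & Ryz -> Rxz).
F1: fails — Rom and Rmp but not Rop.
F2: satisfies the condition.
F3: fails — Ruw and Rwu but not Ruu.
F4: fails — R10 and R03 but not R13.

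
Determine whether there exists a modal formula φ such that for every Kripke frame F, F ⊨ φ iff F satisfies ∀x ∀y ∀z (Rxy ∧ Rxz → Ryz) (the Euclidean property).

Yes — defined by ◇p → □◇p

This is a Sahlqvist condition; the 5 axiom ◇p → □◇p defines it.
Suppose ◇p→□◇p is valid. Take Rxy, Rxz and set V(p)={y}. Then ◇p at x, so □◇p at x, so ◇p at z, so some w with Rzw has p; w=y, i.e. Rzy. By symmetry of the argument, Ryz.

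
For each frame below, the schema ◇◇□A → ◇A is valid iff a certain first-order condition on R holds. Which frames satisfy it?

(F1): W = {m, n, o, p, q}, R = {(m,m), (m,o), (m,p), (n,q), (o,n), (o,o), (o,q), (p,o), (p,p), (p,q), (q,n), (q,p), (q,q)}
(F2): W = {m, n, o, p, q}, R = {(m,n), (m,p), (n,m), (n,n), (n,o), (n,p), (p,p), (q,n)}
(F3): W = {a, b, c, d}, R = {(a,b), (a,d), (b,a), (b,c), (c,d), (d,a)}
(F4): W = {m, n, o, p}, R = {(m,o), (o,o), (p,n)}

This is the axiom for a generalized confluence (Geach) condition; its first-order frame correspondent is ∀x ∀y (xR²y → ∃w (yRw ∧ xRw)).
(F1): fails — mR²n but no w with nRw and mRw.
(F2): fails — mR²o but no w with oRw and mRw.
(F3): holds.
(F4): holds.
Valid on: (F3), (F4).

(F3), (F4)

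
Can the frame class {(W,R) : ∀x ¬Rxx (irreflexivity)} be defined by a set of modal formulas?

Modal frame validity is preserved under surjective bounded morphisms.
The 2-cycle (worlds w0,w1 with w0→w1→w0) is irreflexive, and the map sending every world to a single reflexive point • is a surjective bounded morphism (forth: every edge maps to (•,•); back: every world has a successor). So any modal formula valid on the 2-cycle is also valid on the reflexive point, which is not irreflexive.
So the class is not modally definable.

No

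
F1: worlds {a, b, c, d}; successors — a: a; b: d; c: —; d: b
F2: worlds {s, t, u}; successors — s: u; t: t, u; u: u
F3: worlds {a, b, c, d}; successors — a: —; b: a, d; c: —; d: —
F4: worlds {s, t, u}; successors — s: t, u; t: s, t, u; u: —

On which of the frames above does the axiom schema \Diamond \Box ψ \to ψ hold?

F1

This is the axiom for symmetry; its first-order frame correspondent is \forall x \forall y (Rxy \to Ryx).
F1: holds.
F2: fails — Rsu but not Rus.
F3: fails — Rba but not Rab.
F4: fails — Rtu but not Rut.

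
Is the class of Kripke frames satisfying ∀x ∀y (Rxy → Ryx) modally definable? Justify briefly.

Definable; p → □◇p defines it

The condition is symmetry. A defining modal formula is p → □◇p.
Suppose p→□◇p is valid. Take Rxy and set V(p)={x}. Then p at x, so □◇p at x, so ◇p at y, so some z with Ryz has p; z=x, i.e. Ryx.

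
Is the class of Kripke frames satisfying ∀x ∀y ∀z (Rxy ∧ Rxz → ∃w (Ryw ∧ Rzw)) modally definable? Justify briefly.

Yes — defined by ◇□q → □◇q

This is a Sahlqvist condition; the .2 axiom ◇□q → □◇q defines it.
Suppose ◇□q→□◇q is valid. Take Rxy, Rxz and set V(q)={w : Ryw}. Then □q at y so ◇□q at x, so □◇q at x, so ◇q at z, giving w with Rzw and Ryw.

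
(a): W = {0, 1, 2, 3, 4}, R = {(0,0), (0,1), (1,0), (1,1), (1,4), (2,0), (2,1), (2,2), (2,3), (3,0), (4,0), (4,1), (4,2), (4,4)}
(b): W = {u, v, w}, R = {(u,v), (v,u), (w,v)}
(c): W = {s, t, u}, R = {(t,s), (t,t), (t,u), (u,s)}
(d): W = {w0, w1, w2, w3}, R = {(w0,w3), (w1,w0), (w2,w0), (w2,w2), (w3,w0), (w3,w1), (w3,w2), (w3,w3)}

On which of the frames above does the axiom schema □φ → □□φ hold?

The schema corresponds to transitivity: ∀x ∀y ∀z (Rxy ∧ Ryz → Rxz).
(a): fails — R01 and R14 but not R04.
(b): fails — Ruv and Rvu but not Ruu.
(c): condition met.
(d): fails — Rw1w0 and Rw0w3 but not Rw1w3.

(c)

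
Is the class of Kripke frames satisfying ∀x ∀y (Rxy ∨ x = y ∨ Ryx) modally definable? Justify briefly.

Any modally definable frame class is closed under disjoint unions.
Take 2 disjoint single-world reflexive frames: each is trivially connected, but their disjoint union has 2 worlds with no edge between distinct components, so it is not connected.
So no modal formula (or set of formulas) defines exactly the connected frames.

Not modally definable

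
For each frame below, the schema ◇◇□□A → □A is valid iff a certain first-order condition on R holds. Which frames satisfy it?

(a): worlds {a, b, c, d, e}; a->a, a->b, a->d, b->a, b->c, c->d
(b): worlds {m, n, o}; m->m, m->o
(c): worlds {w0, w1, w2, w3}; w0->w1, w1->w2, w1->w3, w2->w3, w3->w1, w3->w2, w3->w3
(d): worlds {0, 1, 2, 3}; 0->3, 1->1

(c), (d)

The schema corresponds to a generalized confluence (Geach) condition: ∀x ∀y ∀z ((xR²y ∧ xRz) → ∃w (yR²w ∧ z = w)).
(a): fails — aR²c, aRa but no w with cR²w and a=w.
(b): fails — mR²o, mRm but no w with oR²w and m=w.
(c): condition met.
(d): condition met.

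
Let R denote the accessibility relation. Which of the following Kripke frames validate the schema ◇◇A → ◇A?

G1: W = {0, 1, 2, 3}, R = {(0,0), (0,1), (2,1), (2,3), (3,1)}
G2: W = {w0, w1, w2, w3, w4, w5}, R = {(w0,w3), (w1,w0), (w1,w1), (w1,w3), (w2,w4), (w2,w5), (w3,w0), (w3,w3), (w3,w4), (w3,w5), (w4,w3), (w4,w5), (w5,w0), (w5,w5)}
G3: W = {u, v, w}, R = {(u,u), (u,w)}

G1, G3

The schema corresponds to transitivity: ∀x ∀y ∀z (Rxy ∧ Ryz → Rxz).
G1: holds.
G2: fails — Rw2w4 and Rw4w3 but not Rw2w3.
G3: holds.
Valid on: G1, G3.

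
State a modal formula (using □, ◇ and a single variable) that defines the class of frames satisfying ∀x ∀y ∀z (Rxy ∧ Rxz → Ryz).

A defining formula is ◇p → □◇p (the 5 axiom).

◇p → □◇p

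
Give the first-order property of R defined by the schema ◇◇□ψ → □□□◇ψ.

∀x ∀y ∀z ((xR²y ∧ xR³z) → ∃w (yRw ∧ zRw))

This is a Sahlqvist (Geach-type) schema ◇^2□^1ψ → □^3◇^1ψ.
First-order correspondent: ∀x ∀y ∀z ((xR²y ∧ xR³z) → ∃w (yRw ∧ zRw)).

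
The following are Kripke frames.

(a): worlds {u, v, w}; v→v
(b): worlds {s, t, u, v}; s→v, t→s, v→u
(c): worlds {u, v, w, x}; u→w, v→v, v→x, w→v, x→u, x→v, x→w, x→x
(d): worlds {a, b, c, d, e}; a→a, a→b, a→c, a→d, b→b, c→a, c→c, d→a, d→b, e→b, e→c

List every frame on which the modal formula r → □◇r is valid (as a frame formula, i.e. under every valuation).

(a)

The schema corresponds to symmetry: ∀x ∀y (Rxy → Ryx).
(a): condition met.
(b): fails — Rvu but not Ruv.
(c): fails — Rxw but not Rwx.
(d): fails — Reb but not Rbe.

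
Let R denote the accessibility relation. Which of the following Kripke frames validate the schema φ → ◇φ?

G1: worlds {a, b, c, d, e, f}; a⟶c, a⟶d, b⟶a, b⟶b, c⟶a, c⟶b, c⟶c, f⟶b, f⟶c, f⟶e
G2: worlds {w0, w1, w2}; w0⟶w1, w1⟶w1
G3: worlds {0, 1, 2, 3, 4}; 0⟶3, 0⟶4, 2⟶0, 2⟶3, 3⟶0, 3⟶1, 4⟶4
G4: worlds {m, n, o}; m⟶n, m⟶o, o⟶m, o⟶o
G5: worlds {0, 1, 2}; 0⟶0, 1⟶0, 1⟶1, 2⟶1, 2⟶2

Frame correspondent (Sahlqvist): ∀x Rxx — i.e. reflexivity.
G1: fails — world a does not see itself.
G2: fails — world w0 does not see itself.
G3: fails — world 0 does not see itself.
G4: fails — world m does not see itself.
G5: satisfies the condition.

G5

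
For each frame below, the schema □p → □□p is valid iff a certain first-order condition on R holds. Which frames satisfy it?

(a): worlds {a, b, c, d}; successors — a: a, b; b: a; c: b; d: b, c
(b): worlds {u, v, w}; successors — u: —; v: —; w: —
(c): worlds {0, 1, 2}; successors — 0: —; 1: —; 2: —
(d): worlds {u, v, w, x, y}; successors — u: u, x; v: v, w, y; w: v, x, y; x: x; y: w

(b), (c)

This is the axiom for transitivity; its first-order frame correspondent is ∀x ∀y ∀z (Rxy ∧ Ryz → Rxz).
(a): fails — Rba and Rab but not Rbb.
(b): holds.
(c): holds.
(d): fails — Rvw and Rwx but not Rvx.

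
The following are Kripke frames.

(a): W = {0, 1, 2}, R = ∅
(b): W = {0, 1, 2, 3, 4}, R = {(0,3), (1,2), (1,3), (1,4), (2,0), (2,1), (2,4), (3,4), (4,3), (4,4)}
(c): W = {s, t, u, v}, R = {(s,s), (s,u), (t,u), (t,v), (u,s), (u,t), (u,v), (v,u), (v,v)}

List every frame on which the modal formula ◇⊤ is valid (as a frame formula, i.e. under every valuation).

The schema corresponds to seriality: ∀x ∃y Rxy.
(a): fails — world 0 has no successor.
(b): holds.
(c): holds.
Valid on: (b), (c).

(b), (c)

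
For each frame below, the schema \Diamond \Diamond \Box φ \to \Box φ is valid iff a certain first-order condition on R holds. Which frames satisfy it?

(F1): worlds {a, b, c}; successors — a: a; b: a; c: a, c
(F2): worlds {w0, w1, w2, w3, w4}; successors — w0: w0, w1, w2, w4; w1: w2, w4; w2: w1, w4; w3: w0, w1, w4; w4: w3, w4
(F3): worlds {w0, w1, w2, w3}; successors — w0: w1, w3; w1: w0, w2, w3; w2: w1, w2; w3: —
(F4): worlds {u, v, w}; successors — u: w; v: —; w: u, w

Frame correspondent (Sahlqvist): \forall x \forall y \forall z ((x R^2 y \wedge xRz) \to \exists w (yRw \wedge z = w)) — i.e. a generalized confluence (Geach) condition.
(F1): fails — cR²a, cRc but no w with aRw and c=w.
(F2): fails — w0R²w1, w0Rw0 but no w with w1Rw and w0=w.
(F3): fails — w0R²w2, w0Rw3 but no w with w2Rw and w3=w.
(F4): fails — wR²u, wRu but no t with uRt and u=t.
Valid on no frame.

none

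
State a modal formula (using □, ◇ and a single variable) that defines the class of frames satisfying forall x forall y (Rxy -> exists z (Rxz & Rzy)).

The condition is density. The C4 schema □□s → □s defines it.
Suppose □□s→□s is valid. Take Rxy and set V(s)={w : xR²w}. Then □□s at x, so □s at x, so s at y, i.e. ∃z(Rxz∧Rzy).

□□s → □s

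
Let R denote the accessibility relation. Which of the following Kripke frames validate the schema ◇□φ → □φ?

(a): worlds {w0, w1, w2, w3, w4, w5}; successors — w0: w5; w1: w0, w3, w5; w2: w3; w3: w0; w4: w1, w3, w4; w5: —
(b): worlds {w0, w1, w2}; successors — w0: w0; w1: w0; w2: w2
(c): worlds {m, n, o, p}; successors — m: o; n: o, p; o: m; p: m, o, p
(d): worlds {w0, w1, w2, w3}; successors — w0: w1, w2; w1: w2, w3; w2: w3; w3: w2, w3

The schema corresponds to the Euclidean property: ∀x ∀y ∀z (Rxy ∧ Rxz → Ryz).
(a): fails — Rw0w5 and Rw0w5 but not Rw5w5.
(b): holds.
(c): fails — Rmo and Rmo but not Roo.
(d): fails — Rw0w1 and Rw0w1 but not Rw1w1.

(b)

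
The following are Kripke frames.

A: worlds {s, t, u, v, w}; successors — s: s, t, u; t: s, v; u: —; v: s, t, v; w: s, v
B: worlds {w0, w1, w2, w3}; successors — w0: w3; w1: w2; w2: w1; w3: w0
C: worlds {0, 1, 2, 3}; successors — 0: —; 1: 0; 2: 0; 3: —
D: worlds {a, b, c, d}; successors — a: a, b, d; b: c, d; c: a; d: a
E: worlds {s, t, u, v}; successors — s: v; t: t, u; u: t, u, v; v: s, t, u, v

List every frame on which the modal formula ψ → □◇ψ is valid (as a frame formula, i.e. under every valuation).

The schema corresponds to symmetry: ∀x ∀y (Rxy → Ryx).
A: fails — Rvs but not Rsv.
B: condition met.
C: fails — R10 but not R01.
D: fails — Rbc but not Rcb.
E: fails — Rvt but not Rtv.
Valid on: B.

B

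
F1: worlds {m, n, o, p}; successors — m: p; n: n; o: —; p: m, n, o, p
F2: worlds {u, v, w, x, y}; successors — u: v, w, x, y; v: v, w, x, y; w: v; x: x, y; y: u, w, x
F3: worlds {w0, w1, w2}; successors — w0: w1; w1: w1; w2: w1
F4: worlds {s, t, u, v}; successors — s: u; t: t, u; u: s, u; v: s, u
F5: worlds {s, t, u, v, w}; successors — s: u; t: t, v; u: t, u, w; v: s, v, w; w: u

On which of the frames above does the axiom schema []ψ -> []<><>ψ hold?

F2, F3, F4, F5

The schema corresponds to a generalized confluence (Geach) condition: forall x forall z (xRz -> exists w (xRw & z R^2 w)).
F1: fails — pRo but no w with pRw and oR²w.
F2: satisfies the condition.
F3: satisfies the condition.
F4: satisfies the condition.
F5: satisfies the condition.
Valid on: F2, F3, F4, F5.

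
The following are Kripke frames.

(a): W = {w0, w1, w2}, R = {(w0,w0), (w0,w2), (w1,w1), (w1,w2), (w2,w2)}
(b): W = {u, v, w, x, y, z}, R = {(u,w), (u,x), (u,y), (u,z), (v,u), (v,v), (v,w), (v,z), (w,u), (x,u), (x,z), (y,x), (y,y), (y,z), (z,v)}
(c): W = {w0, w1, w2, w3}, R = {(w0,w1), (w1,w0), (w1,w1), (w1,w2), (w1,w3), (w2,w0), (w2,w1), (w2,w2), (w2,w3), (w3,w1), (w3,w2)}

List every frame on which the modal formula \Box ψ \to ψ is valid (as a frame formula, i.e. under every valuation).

(a)

The schema corresponds to reflexivity: \forall x Rxx.
(a): holds.
(b): fails — world u does not see itself.
(c): fails — world w0 does not see itself.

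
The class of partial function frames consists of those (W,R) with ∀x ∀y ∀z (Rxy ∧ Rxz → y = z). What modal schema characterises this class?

◇ψ → □ψ

The condition is partial functionality. The CD schema ◇ψ → □ψ defines it.
Suppose ◇ψ→□ψ is valid. Take Rxy, Rxz and set V(ψ)={y}. Then ◇ψ at x, so □ψ at x, so ψ at z, i.e. z=y.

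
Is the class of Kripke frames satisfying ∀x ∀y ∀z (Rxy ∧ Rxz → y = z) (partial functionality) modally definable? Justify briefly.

The condition is partial functionality. A defining modal formula is ◇p → □p.
Suppose ◇p→□p is valid. Take Rxy, Rxz and set V(p)={y}. Then ◇p at x, so □p at x, so p at z, i.e. z=y.

Yes — defined by ◇p → □p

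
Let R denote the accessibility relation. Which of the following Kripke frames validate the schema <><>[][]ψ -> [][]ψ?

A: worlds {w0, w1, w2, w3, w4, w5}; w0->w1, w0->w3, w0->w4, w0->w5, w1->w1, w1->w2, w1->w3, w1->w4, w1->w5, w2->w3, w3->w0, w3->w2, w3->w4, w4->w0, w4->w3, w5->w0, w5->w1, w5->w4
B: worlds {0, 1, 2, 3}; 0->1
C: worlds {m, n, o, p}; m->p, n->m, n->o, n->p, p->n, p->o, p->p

B

Frame correspondent (Sahlqvist): forall x forall y forall z ((x R^2 y & x R^2 z) -> exists w (y R^2 w & z = w)) — i.e. a generalized confluence (Geach) condition.
A: fails — w0R²w2, w0R²w1 but no w with w2R²w and w1=w.
B: condition met.
C: fails — mR²o, mR²n but no w with oR²w and n=w.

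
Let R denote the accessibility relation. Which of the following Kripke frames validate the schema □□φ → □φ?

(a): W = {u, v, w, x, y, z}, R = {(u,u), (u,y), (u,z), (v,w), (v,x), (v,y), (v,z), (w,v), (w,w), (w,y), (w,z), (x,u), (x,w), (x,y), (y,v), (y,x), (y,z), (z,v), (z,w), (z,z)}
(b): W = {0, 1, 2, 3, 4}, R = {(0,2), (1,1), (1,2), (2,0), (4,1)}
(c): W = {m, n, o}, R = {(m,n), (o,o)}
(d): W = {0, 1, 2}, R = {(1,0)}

This is the axiom for density; its first-order frame correspondent is ∀x ∀y (Rxy → ∃z (Rxz ∧ Rzy)).
(a): holds.
(b): fails — R02 but no z with R0z and Rz2.
(c): fails — Rmn but no z with Rmz and Rzn.
(d): fails — R10 but no z with R1z and Rz0.
Valid on: (a).

(a)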